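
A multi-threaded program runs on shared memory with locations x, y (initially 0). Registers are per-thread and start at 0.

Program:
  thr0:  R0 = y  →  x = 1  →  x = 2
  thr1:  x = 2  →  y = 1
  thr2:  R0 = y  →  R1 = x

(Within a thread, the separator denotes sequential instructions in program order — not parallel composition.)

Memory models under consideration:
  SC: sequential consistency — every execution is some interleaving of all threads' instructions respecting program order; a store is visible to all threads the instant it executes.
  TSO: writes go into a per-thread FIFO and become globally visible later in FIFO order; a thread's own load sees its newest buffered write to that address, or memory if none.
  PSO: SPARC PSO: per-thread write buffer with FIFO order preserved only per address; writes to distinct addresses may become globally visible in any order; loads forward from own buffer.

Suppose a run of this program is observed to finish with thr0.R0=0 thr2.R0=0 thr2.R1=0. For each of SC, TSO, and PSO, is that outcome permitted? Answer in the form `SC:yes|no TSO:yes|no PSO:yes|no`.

SC:yes TSO:yes PSO:yes

outcome vector order: (thr0.R0,thr2.R0,thr2.R1)
SC (10): 0/0/0; 0/0/1; 0/0/2; 0/1/1; 0/1/2; 1/0/0; 1/0/1; 1/0/2; 1/1/1; 1/1/2
TSO (10): 0/0/0; 0/0/1; 0/0/2; 0/1/1; 0/1/2; 1/0/0; 1/0/1; 1/0/2; 1/1/1; 1/1/2
PSO (12): 0/0/0; 0/0/1; 0/0/2; 0/1/0; 0/1/1; 0/1/2; 1/0/0; 1/0/1; 1/0/2; 1/1/0; 1/1/1; 1/1/2
target 0/0/0 ∈ {SC,TSO,PSO}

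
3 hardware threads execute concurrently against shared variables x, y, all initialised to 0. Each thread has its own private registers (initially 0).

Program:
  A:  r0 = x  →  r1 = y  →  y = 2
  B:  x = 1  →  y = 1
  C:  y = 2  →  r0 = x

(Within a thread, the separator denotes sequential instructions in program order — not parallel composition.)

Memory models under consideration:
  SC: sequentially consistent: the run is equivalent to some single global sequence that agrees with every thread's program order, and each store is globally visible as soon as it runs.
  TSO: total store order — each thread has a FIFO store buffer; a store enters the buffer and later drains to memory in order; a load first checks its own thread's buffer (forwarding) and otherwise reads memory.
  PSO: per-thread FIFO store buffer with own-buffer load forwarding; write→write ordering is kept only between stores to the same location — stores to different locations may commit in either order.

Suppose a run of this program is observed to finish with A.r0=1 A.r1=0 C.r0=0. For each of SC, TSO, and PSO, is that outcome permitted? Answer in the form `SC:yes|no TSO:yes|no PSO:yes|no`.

outcome vector order: (A.r0,A.r1,C.r0)
SC: 11 outcomes — {0/0/0; 0/0/1; 0/1/0; 0/1/1; 0/2/0; 0/2/1; 1/0/1; 1/1/0; 1/1/1; 1/2/0; 1/2/1}
TSO: 12 outcomes — {0/0/0; 0/0/1; 0/1/0; 0/1/1; 0/2/0; 0/2/1; 1/0/0; 1/0/1; 1/1/0; 1/1/1; 1/2/0; 1/2/1}
PSO: 12 outcomes — {0/0/0; 0/0/1; 0/1/0; 0/1/1; 0/2/0; 0/2/1; 1/0/0; 1/0/1; 1/1/0; 1/1/1; 1/2/0; 1/2/1}
target 1/0/0 ∈ {TSO,PSO}

SC:no TSO:yes PSO:yes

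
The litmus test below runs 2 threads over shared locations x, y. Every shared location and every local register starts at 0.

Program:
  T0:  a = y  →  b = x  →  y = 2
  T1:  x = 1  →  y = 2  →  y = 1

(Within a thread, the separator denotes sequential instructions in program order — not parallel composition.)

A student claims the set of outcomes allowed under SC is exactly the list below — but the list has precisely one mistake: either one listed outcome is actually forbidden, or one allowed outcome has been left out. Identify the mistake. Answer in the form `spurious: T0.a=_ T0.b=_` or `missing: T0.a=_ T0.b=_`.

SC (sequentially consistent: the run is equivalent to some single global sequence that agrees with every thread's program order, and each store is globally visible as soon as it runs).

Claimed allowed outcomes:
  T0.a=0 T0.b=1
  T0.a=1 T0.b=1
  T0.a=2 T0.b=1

missing: T0.a=0 T0.b=0

outcome vector order: (T0.a,T0.b)
SC (4): (0,0), (0,1), (1,1), (2,1)
SC∖claimed = {(0,0)}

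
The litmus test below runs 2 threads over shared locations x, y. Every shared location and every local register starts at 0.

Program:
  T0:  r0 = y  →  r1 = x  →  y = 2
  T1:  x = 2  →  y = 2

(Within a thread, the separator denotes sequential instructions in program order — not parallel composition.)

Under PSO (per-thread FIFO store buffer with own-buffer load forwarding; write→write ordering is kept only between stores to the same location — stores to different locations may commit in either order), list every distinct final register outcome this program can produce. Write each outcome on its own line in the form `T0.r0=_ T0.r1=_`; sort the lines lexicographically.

T0.r0=0 T0.r1=0
T0.r0=0 T0.r1=2
T0.r0=2 T0.r1=0
T0.r0=2 T0.r1=2

outcome vector order: (T0.r0,T0.r1)
|PSO outcomes| = 4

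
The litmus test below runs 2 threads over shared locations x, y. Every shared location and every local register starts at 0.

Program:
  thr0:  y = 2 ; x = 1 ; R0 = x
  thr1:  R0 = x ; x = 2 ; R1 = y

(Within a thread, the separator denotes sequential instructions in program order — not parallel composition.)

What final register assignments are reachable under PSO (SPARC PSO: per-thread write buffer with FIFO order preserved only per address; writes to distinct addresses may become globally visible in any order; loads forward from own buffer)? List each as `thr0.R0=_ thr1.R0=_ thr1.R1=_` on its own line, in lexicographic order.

outcome vector order: (thr0.R0,thr1.R0,thr1.R1)
|PSO outcomes| = 8

thr0.R0=1 thr1.R0=0 thr1.R1=0
thr0.R0=1 thr1.R0=0 thr1.R1=2
thr0.R0=1 thr1.R0=1 thr1.R1=0
thr0.R0=1 thr1.R0=1 thr1.R1=2
thr0.R0=2 thr1.R0=0 thr1.R1=0
thr0.R0=2 thr1.R0=0 thr1.R1=2
thr0.R0=2 thr1.R0=1 thr1.R1=0
thr0.R0=2 thr1.R0=1 thr1.R1=2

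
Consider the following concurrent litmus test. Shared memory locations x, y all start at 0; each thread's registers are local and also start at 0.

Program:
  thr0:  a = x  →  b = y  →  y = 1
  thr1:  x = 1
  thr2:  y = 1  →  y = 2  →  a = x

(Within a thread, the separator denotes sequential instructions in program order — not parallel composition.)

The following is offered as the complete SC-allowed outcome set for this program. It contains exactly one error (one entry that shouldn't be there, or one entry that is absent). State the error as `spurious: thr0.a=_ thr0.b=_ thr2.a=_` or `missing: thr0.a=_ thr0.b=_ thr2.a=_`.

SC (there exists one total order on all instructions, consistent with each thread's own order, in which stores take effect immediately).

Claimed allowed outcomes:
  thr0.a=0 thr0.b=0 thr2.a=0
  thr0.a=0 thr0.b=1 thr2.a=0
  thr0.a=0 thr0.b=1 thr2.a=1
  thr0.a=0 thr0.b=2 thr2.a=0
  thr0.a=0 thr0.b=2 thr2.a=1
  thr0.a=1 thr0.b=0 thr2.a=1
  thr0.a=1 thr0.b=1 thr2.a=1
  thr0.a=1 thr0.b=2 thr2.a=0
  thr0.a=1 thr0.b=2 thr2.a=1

missing: thr0.a=0 thr0.b=0 thr2.a=1

outcome vector order: (thr0.a,thr0.b,thr2.a)
under SC → (0,0,0) (0,0,1) (0,1,0) (0,1,1) (0,2,0) (0,2,1) (1,0,1) (1,1,1) (1,2,0) (1,2,1)
SC∖claimed = {(0,0,1)}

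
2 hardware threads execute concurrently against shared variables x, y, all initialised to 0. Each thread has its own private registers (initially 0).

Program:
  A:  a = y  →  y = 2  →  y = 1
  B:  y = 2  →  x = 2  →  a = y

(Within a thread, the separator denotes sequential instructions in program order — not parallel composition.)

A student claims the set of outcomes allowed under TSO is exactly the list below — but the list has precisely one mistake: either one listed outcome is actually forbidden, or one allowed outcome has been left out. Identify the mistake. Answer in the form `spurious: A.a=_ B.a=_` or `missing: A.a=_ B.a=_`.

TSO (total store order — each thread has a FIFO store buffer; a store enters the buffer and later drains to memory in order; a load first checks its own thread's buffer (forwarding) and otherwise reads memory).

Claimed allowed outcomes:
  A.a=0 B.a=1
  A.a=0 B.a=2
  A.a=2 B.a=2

missing: A.a=2 B.a=1

outcome vector order: (A.a,B.a)
under TSO → (0,1), (0,2), (2,1), (2,2)
TSO∖claimed = {(2,1)}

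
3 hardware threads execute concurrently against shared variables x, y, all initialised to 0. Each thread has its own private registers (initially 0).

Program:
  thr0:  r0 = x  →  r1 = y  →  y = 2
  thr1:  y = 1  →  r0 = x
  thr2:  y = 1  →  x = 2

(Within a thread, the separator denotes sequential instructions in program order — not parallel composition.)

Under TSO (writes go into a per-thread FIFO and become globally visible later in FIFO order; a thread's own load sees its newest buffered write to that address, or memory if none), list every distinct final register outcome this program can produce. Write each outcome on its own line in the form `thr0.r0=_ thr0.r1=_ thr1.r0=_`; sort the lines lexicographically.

outcome vector order: (thr0.r0,thr0.r1,thr1.r0)
|TSO outcomes| = 6

thr0.r0=0 thr0.r1=0 thr1.r0=0
thr0.r0=0 thr0.r1=0 thr1.r0=2
thr0.r0=0 thr0.r1=1 thr1.r0=0
thr0.r0=0 thr0.r1=1 thr1.r0=2
thr0.r0=2 thr0.r1=1 thr1.r0=0
thr0.r0=2 thr0.r1=1 thr1.r0=2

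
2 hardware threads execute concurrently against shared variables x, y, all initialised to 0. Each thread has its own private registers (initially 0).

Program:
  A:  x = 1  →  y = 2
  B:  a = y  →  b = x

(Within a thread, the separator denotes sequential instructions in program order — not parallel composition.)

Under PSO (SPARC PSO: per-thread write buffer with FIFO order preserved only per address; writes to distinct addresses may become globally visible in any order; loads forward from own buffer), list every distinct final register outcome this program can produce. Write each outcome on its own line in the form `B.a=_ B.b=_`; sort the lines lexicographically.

outcome vector order: (B.a,B.b)
|PSO outcomes| = 4

B.a=0 B.b=0
B.a=0 B.b=1
B.a=2 B.b=0
B.a=2 B.b=1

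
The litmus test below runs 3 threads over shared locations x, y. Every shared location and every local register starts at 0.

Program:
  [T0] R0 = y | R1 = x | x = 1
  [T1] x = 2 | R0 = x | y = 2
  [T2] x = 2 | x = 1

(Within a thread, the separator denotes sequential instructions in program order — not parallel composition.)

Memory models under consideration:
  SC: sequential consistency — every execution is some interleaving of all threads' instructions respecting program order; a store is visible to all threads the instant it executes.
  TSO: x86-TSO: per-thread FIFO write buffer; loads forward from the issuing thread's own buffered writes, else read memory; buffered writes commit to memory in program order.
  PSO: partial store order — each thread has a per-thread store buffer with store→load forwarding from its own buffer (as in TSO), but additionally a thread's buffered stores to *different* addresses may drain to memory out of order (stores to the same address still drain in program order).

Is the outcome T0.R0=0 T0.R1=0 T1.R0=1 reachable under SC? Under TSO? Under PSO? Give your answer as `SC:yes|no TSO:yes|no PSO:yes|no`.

SC:yes TSO:yes PSO:yes

outcome vector order: (T0.R0,T0.R1,T1.R0)
SC: 9 outcomes — {0/0/1, 0/0/2, 0/1/1, 0/1/2, 0/2/1, 0/2/2, 2/1/1, 2/1/2, 2/2/2}
TSO: 9 outcomes — {0/0/1, 0/0/2, 0/1/1, 0/1/2, 0/2/1, 0/2/2, 2/1/1, 2/1/2, 2/2/2}
PSO: 10 outcomes — {0/0/1, 0/0/2, 0/1/1, 0/1/2, 0/2/1, 0/2/2, 2/0/2, 2/1/1, 2/1/2, 2/2/2}
target 0/0/1 ∈ {SC,TSO,PSO}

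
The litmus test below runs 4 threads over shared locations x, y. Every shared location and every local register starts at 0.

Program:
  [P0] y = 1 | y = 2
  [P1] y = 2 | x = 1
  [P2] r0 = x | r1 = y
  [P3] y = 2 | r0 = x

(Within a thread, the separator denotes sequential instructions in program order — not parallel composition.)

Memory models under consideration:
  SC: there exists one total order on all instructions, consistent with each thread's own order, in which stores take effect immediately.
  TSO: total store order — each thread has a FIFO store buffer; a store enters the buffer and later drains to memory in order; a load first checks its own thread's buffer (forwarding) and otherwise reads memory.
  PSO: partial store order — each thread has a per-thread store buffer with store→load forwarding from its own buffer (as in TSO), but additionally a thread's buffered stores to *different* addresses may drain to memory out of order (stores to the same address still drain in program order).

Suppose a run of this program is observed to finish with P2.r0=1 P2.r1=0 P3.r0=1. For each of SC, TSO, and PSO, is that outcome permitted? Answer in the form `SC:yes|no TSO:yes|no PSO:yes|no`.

outcome vector order: (P2.r0,P2.r1,P3.r0)
under SC → (0,0,0), (0,0,1), (0,1,0), (0,1,1), (0,2,0), (0,2,1), (1,1,0), (1,1,1), (1,2,0), (1,2,1)
under TSO → (0,0,0), (0,0,1), (0,1,0), (0,1,1), (0,2,0), (0,2,1), (1,1,0), (1,1,1), (1,2,0), (1,2,1)
under PSO → (0,0,0), (0,0,1), (0,1,0), (0,1,1), (0,2,0), (0,2,1), (1,0,0), (1,0,1), (1,1,0), (1,1,1), (1,2,0), (1,2,1)
target (1,0,1) ∈ {PSO}

SC:no TSO:no PSO:yes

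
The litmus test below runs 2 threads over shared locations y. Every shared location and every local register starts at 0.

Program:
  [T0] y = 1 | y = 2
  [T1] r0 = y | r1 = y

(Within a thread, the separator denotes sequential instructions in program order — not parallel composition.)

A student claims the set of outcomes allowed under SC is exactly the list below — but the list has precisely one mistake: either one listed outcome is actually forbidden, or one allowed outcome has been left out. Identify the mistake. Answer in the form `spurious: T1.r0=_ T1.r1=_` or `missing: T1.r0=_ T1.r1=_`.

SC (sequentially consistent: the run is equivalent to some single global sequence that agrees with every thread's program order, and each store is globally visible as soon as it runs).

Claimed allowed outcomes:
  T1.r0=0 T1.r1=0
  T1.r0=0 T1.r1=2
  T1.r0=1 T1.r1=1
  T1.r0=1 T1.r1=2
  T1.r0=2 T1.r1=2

missing: T1.r0=0 T1.r1=1

outcome vector order: (T1.r0,T1.r1)
under SC → 0/0 0/1 0/2 1/1 1/2 2/2
SC∖claimed = {0/1}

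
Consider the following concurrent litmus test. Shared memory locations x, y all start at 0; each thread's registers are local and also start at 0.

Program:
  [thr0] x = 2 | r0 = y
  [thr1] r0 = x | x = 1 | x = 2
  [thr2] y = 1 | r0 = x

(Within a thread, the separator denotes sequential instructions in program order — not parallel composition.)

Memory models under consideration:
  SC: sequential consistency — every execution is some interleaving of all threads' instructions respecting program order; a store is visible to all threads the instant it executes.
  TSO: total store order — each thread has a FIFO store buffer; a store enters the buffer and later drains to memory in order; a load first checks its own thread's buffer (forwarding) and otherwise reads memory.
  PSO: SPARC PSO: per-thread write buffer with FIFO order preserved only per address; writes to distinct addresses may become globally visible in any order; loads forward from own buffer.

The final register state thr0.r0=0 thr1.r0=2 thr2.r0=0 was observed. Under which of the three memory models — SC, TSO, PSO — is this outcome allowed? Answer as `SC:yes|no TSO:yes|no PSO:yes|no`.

SC:no TSO:yes PSO:yes

outcome vector order: (thr0.r0,thr1.r0,thr2.r0)
SC (10): <0 0 1>; <0 0 2>; <0 2 1>; <0 2 2>; <1 0 0>; <1 0 1>; <1 0 2>; <1 2 0>; <1 2 1>; <1 2 2>
TSO (12): <0 0 0>; <0 0 1>; <0 0 2>; <0 2 0>; <0 2 1>; <0 2 2>; <1 0 0>; <1 0 1>; <1 0 2>; <1 2 0>; <1 2 1>; <1 2 2>
PSO (12): <0 0 0>; <0 0 1>; <0 0 2>; <0 2 0>; <0 2 1>; <0 2 2>; <1 0 0>; <1 0 1>; <1 0 2>; <1 2 0>; <1 2 1>; <1 2 2>
target <0 2 0> ∈ {TSO,PSO}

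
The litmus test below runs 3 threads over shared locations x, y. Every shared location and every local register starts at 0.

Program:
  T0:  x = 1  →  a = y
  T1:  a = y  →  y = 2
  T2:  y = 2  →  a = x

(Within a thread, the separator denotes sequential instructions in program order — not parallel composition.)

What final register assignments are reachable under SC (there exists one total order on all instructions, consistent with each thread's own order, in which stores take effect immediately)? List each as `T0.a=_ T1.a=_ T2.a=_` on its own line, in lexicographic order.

outcome vector order: (T0.a,T1.a,T2.a)
|SC outcomes| = 6

T0.a=0 T1.a=0 T2.a=1
T0.a=0 T1.a=2 T2.a=1
T0.a=2 T1.a=0 T2.a=0
T0.a=2 T1.a=0 T2.a=1
T0.a=2 T1.a=2 T2.a=0
T0.a=2 T1.a=2 T2.a=1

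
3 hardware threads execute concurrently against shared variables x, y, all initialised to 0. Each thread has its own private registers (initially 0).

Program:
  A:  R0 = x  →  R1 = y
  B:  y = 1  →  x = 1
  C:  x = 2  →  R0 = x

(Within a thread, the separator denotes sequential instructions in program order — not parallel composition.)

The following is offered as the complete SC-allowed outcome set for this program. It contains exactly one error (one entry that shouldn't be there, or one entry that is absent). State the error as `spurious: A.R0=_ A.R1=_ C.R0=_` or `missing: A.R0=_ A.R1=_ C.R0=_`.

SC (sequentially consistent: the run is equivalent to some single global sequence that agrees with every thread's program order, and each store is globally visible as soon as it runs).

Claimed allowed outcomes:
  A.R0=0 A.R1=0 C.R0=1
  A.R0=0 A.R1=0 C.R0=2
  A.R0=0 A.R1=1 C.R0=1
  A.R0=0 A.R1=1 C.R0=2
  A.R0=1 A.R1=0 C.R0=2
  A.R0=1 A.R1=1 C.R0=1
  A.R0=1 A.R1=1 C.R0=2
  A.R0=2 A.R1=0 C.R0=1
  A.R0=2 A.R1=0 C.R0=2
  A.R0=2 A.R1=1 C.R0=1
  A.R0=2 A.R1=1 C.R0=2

spurious: A.R0=1 A.R1=0 C.R0=2

outcome vector order: (A.R0,A.R1,C.R0)
under SC → (0,0,1), (0,0,2), (0,1,1), (0,1,2), (1,1,1), (1,1,2), (2,0,1), (2,0,2), (2,1,1), (2,1,2)
claimed∖SC = {(1,0,2)}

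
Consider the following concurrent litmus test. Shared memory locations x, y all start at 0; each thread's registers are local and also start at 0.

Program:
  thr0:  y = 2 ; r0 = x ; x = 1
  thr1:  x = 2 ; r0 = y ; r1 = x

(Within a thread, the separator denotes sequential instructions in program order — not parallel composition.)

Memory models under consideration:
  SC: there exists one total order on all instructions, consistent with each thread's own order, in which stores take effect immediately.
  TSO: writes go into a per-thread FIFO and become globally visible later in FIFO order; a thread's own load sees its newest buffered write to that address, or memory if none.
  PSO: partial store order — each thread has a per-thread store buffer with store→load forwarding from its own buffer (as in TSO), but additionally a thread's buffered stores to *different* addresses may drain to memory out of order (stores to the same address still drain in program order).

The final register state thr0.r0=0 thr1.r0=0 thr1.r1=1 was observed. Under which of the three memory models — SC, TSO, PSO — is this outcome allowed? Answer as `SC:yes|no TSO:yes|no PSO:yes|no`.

outcome vector order: (thr0.r0,thr1.r0,thr1.r1)
under SC → 0/2/1; 0/2/2; 2/0/1; 2/0/2; 2/2/1; 2/2/2
under TSO → 0/0/1; 0/0/2; 0/2/1; 0/2/2; 2/0/1; 2/0/2; 2/2/1; 2/2/2
under PSO → 0/0/1; 0/0/2; 0/2/1; 0/2/2; 2/0/1; 2/0/2; 2/2/1; 2/2/2
target 0/0/1 ∈ {TSO,PSO}

SC:no TSO:yes PSO:yes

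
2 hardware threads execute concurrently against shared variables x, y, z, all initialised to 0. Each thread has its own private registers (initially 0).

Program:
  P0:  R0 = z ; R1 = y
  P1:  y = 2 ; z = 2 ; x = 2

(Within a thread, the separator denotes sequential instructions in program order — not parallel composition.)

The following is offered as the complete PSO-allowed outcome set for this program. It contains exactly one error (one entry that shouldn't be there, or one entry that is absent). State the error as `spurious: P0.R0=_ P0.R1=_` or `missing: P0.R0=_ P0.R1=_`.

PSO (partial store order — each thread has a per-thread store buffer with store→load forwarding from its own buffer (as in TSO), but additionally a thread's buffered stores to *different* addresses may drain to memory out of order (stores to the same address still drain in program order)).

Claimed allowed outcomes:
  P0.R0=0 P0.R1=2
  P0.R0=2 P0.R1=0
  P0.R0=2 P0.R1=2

missing: P0.R0=0 P0.R1=0

outcome vector order: (P0.R0,P0.R1)
PSO (4): 00, 02, 20, 22
PSO∖claimed = {00}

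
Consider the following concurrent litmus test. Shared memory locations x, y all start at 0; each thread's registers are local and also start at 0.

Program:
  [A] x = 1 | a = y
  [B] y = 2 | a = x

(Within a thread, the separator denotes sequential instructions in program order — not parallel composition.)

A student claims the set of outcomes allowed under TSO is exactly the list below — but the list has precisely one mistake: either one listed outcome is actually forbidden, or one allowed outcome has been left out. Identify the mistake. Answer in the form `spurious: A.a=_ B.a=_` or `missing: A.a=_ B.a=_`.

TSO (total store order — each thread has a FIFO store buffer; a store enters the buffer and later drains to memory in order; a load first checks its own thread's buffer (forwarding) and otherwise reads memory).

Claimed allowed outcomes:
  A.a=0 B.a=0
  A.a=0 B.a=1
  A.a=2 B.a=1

missing: A.a=2 B.a=0

outcome vector order: (A.a,B.a)
TSO: 4 outcomes — {<0 0> <0 1> <2 0> <2 1>}
TSO∖claimed = {<2 0>}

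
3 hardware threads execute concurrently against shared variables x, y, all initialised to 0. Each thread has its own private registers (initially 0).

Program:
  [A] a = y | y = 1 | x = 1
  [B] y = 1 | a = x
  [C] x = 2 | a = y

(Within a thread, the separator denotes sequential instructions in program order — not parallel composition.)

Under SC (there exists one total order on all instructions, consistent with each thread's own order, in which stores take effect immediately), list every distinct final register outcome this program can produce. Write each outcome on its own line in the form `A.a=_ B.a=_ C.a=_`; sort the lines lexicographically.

outcome vector order: (A.a,B.a,C.a)
|SC outcomes| = 10

A.a=0 B.a=0 C.a=1
A.a=0 B.a=1 C.a=0
A.a=0 B.a=1 C.a=1
A.a=0 B.a=2 C.a=0
A.a=0 B.a=2 C.a=1
A.a=1 B.a=0 C.a=1
A.a=1 B.a=1 C.a=0
A.a=1 B.a=1 C.a=1
A.a=1 B.a=2 C.a=0
A.a=1 B.a=2 C.a=1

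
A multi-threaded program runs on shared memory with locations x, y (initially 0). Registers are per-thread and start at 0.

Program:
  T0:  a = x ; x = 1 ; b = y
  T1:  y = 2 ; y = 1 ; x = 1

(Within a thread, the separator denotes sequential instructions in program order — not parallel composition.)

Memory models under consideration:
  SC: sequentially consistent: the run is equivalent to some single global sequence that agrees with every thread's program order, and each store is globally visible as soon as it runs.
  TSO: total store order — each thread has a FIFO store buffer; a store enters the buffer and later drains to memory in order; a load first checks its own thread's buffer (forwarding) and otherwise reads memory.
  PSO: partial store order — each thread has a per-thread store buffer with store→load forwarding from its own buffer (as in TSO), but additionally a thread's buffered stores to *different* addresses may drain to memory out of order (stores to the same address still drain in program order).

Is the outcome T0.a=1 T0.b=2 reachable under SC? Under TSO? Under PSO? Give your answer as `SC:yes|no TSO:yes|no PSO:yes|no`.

SC:no TSO:no PSO:yes

outcome vector order: (T0.a,T0.b)
SC: 4 outcomes — {0/0, 0/1, 0/2, 1/1}
TSO: 4 outcomes — {0/0, 0/1, 0/2, 1/1}
PSO: 6 outcomes — {0/0, 0/1, 0/2, 1/0, 1/1, 1/2}
target 1/2 ∈ {PSO}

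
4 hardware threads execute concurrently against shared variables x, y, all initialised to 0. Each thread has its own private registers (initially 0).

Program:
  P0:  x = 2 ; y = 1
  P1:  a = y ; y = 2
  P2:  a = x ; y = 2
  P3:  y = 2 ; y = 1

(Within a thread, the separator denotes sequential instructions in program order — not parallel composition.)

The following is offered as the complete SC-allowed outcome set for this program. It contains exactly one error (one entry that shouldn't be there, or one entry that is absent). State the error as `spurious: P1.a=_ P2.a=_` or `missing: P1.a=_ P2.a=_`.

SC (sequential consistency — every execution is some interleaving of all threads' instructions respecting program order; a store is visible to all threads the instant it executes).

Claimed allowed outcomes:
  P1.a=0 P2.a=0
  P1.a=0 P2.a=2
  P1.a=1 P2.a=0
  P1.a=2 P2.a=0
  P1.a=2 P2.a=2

missing: P1.a=1 P2.a=2

outcome vector order: (P1.a,P2.a)
SC (6): (0,0) (0,2) (1,0) (1,2) (2,0) (2,2)
SC∖claimed = {(1,2)}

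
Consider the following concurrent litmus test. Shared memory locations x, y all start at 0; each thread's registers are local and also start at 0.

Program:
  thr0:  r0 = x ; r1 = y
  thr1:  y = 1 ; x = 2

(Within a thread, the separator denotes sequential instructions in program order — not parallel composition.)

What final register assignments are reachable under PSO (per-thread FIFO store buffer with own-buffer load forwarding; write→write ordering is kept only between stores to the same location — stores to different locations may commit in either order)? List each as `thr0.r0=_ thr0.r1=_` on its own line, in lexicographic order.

outcome vector order: (thr0.r0,thr0.r1)
|PSO outcomes| = 4

thr0.r0=0 thr0.r1=0
thr0.r0=0 thr0.r1=1
thr0.r0=2 thr0.r1=0
thr0.r0=2 thr0.r1=1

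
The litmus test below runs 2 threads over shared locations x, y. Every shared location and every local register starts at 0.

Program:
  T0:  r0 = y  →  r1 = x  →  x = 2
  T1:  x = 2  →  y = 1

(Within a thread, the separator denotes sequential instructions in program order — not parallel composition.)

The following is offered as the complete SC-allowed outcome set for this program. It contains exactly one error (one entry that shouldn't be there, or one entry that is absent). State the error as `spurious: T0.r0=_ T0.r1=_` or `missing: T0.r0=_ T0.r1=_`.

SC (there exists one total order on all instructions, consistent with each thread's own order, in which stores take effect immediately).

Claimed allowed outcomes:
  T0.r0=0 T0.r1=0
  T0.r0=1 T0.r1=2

outcome vector order: (T0.r0,T0.r1)
SC: 3 outcomes — {0/0 0/2 1/2}
SC∖claimed = {0/2}

missing: T0.r0=0 T0.r1=2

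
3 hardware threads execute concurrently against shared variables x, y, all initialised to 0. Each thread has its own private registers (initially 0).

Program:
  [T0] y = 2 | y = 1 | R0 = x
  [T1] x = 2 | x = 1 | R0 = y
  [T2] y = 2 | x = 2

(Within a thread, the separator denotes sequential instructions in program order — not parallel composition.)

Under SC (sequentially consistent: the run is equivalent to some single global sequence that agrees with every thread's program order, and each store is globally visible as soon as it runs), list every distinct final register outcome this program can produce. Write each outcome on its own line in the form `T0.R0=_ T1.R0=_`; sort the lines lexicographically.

outcome vector order: (T0.R0,T1.R0)
|SC outcomes| = 8

T0.R0=0 T1.R0=1
T0.R0=0 T1.R0=2
T0.R0=1 T1.R0=0
T0.R0=1 T1.R0=1
T0.R0=1 T1.R0=2
T0.R0=2 T1.R0=0
T0.R0=2 T1.R0=1
T0.R0=2 T1.R0=2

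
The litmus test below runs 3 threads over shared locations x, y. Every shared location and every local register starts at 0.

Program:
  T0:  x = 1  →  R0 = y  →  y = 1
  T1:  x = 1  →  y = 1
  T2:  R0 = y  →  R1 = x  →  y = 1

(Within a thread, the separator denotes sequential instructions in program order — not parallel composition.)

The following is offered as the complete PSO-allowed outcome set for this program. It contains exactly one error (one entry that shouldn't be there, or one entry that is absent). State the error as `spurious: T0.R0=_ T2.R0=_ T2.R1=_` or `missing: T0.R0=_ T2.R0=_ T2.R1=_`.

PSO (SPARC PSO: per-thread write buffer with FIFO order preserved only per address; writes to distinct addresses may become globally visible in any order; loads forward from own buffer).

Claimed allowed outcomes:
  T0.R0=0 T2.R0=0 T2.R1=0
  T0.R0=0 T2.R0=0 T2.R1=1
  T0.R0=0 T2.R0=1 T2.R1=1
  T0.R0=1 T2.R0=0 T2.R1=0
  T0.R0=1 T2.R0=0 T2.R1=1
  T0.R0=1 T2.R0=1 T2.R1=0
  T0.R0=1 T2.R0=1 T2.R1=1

outcome vector order: (T0.R0,T2.R0,T2.R1)
[PSO] allowed = {(0,0,0) (0,0,1) (0,1,0) (0,1,1) (1,0,0) (1,0,1) (1,1,0) (1,1,1)}
PSO∖claimed = {(0,1,0)}

missing: T0.R0=0 T2.R0=1 T2.R1=0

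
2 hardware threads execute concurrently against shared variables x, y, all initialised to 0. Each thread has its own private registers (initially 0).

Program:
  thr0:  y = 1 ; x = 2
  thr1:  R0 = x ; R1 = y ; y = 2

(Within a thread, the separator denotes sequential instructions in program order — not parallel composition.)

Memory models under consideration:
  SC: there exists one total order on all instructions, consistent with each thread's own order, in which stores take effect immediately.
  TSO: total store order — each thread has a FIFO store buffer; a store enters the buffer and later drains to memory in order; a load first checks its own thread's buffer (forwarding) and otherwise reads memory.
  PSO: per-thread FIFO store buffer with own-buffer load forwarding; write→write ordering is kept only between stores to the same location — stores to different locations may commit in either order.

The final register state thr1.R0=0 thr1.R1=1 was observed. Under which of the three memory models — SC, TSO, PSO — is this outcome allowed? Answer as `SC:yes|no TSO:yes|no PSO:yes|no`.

SC:yes TSO:yes PSO:yes

outcome vector order: (thr1.R0,thr1.R1)
SC: 3 outcomes — {<0 0>; <0 1>; <2 1>}
TSO: 3 outcomes — {<0 0>; <0 1>; <2 1>}
PSO: 4 outcomes — {<0 0>; <0 1>; <2 0>; <2 1>}
target <0 1> ∈ {SC,TSO,PSO}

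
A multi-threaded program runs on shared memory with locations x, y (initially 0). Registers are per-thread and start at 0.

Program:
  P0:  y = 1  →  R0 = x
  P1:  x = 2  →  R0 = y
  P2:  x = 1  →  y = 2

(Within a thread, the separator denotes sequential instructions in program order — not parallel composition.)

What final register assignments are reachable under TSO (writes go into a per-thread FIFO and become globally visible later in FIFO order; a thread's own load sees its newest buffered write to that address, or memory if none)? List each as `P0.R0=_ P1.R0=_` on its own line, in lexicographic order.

P0.R0=0 P1.R0=0
P0.R0=0 P1.R0=1
P0.R0=0 P1.R0=2
P0.R0=1 P1.R0=0
P0.R0=1 P1.R0=1
P0.R0=1 P1.R0=2
P0.R0=2 P1.R0=0
P0.R0=2 P1.R0=1
P0.R0=2 P1.R0=2

outcome vector order: (P0.R0,P1.R0)
|TSO outcomes| = 9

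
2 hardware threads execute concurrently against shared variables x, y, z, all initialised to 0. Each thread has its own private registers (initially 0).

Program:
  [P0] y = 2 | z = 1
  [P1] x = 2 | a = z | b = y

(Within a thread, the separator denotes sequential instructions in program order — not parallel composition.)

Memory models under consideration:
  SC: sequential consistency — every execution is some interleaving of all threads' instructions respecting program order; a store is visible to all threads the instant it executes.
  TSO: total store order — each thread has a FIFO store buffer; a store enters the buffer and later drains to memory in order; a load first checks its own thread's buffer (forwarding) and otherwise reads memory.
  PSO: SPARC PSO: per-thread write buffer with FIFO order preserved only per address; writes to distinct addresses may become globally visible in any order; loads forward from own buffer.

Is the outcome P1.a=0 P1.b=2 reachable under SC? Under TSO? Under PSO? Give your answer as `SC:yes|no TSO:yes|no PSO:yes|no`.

SC:yes TSO:yes PSO:yes

outcome vector order: (P1.a,P1.b)
under SC → (0,0), (0,2), (1,2)
under TSO → (0,0), (0,2), (1,2)
under PSO → (0,0), (0,2), (1,0), (1,2)
target (0,2) ∈ {SC,TSO,PSO}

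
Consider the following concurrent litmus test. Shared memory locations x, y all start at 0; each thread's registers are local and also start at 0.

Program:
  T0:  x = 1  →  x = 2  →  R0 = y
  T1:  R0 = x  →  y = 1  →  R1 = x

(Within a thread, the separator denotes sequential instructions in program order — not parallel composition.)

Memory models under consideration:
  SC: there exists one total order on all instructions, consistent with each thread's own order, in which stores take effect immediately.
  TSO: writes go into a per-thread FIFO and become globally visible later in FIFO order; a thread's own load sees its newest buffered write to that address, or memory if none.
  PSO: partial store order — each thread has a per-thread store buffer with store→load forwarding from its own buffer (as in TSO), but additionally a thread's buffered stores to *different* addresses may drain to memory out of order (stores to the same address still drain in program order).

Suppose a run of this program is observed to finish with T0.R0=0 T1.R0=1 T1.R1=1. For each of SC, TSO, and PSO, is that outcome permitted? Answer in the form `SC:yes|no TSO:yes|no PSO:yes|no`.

outcome vector order: (T0.R0,T1.R0,T1.R1)
[SC] allowed = {<0 0 2>; <0 1 2>; <0 2 2>; <1 0 0>; <1 0 1>; <1 0 2>; <1 1 1>; <1 1 2>; <1 2 2>}
[TSO] allowed = {<0 0 0>; <0 0 1>; <0 0 2>; <0 1 1>; <0 1 2>; <0 2 2>; <1 0 0>; <1 0 1>; <1 0 2>; <1 1 1>; <1 1 2>; <1 2 2>}
[PSO] allowed = {<0 0 0>; <0 0 1>; <0 0 2>; <0 1 1>; <0 1 2>; <0 2 2>; <1 0 0>; <1 0 1>; <1 0 2>; <1 1 1>; <1 1 2>; <1 2 2>}
target <0 1 1> ∈ {TSO,PSO}

SC:no TSO:yes PSO:yes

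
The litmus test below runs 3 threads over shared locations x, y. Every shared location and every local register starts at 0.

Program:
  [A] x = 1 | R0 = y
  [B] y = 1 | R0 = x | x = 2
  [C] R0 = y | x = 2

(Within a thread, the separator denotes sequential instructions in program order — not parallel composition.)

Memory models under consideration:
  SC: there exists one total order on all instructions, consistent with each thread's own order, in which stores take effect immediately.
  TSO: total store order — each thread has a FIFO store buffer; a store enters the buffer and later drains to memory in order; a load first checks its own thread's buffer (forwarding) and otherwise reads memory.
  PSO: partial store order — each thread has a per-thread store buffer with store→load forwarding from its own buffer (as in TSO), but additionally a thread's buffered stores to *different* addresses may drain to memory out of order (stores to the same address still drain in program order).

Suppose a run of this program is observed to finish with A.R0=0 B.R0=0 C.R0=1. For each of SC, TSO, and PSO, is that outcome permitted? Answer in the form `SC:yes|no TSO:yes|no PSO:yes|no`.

outcome vector order: (A.R0,B.R0,C.R0)
SC: 10 outcomes — {<0 1 0>; <0 1 1>; <0 2 0>; <0 2 1>; <1 0 0>; <1 0 1>; <1 1 0>; <1 1 1>; <1 2 0>; <1 2 1>}
TSO: 12 outcomes — {<0 0 0>; <0 0 1>; <0 1 0>; <0 1 1>; <0 2 0>; <0 2 1>; <1 0 0>; <1 0 1>; <1 1 0>; <1 1 1>; <1 2 0>; <1 2 1>}
PSO: 12 outcomes — {<0 0 0>; <0 0 1>; <0 1 0>; <0 1 1>; <0 2 0>; <0 2 1>; <1 0 0>; <1 0 1>; <1 1 0>; <1 1 1>; <1 2 0>; <1 2 1>}
target <0 0 1> ∈ {TSO,PSO}

SC:no TSO:yes PSO:yes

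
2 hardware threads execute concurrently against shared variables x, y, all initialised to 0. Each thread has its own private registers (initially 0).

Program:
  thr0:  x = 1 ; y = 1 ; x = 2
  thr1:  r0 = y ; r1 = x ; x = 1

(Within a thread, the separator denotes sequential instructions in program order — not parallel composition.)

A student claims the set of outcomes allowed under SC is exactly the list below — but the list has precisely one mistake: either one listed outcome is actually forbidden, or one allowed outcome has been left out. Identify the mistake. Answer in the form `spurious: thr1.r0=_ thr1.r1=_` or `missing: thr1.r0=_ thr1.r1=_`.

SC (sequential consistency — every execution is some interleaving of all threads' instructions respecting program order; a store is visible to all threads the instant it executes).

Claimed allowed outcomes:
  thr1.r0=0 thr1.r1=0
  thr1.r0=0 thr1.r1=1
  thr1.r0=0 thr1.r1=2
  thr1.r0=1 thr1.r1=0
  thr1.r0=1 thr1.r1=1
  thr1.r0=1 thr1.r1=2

spurious: thr1.r0=1 thr1.r1=0

outcome vector order: (thr1.r0,thr1.r1)
under SC → <0 0> <0 1> <0 2> <1 1> <1 2>
claimed∖SC = {<1 0>}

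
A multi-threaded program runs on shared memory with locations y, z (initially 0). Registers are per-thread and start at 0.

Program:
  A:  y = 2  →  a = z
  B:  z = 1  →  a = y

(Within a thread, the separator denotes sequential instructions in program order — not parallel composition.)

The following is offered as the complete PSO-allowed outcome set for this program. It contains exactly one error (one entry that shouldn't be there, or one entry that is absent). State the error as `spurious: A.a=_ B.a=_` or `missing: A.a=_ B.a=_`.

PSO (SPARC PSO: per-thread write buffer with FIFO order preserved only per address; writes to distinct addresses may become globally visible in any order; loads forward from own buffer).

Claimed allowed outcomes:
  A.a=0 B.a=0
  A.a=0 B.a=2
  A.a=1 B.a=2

missing: A.a=1 B.a=0

outcome vector order: (A.a,B.a)
PSO (4): <0 0>; <0 2>; <1 0>; <1 2>
PSO∖claimed = {<1 0>}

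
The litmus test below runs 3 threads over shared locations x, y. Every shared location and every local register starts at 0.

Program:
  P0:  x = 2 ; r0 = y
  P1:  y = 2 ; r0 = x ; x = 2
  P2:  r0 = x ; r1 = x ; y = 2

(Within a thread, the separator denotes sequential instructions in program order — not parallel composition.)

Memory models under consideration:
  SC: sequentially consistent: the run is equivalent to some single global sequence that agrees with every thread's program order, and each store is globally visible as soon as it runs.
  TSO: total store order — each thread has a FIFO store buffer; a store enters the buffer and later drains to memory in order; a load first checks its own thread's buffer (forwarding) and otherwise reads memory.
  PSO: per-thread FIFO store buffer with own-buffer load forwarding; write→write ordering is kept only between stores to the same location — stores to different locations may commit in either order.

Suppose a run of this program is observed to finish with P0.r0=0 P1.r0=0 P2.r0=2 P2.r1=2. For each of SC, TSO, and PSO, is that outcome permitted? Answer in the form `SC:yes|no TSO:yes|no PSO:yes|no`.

SC:no TSO:yes PSO:yes

outcome vector order: (P0.r0,P1.r0,P2.r0,P2.r1)
under SC → 0/2/0/0 0/2/0/2 0/2/2/2 2/0/0/0 2/0/0/2 2/0/2/2 2/2/0/0 2/2/0/2 2/2/2/2
under TSO → 0/0/0/0 0/0/0/2 0/0/2/2 0/2/0/0 0/2/0/2 0/2/2/2 2/0/0/0 2/0/0/2 2/0/2/2 2/2/0/0 2/2/0/2 2/2/2/2
under PSO → 0/0/0/0 0/0/0/2 0/0/2/2 0/2/0/0 0/2/0/2 0/2/2/2 2/0/0/0 2/0/0/2 2/0/2/2 2/2/0/0 2/2/0/2 2/2/2/2
target 0/0/2/2 ∈ {TSO,PSO}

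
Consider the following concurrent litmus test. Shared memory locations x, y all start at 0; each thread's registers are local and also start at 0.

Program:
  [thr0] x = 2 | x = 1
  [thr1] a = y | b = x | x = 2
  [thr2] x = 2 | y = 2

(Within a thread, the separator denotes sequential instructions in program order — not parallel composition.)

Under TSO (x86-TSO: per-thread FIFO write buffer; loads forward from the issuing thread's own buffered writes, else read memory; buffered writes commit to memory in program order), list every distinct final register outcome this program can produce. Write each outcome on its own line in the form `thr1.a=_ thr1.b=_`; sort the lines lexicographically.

thr1.a=0 thr1.b=0
thr1.a=0 thr1.b=1
thr1.a=0 thr1.b=2
thr1.a=2 thr1.b=1
thr1.a=2 thr1.b=2

outcome vector order: (thr1.a,thr1.b)
|TSO outcomes| = 5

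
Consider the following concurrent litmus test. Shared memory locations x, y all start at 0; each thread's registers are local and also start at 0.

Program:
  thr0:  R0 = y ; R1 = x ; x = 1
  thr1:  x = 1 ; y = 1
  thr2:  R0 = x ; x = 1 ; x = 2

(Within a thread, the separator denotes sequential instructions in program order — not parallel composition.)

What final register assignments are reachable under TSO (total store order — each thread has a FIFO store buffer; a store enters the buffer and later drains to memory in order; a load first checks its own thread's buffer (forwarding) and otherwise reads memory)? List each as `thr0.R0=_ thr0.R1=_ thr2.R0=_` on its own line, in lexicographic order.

outcome vector order: (thr0.R0,thr0.R1,thr2.R0)
|TSO outcomes| = 10

thr0.R0=0 thr0.R1=0 thr2.R0=0
thr0.R0=0 thr0.R1=0 thr2.R0=1
thr0.R0=0 thr0.R1=1 thr2.R0=0
thr0.R0=0 thr0.R1=1 thr2.R0=1
thr0.R0=0 thr0.R1=2 thr2.R0=0
thr0.R0=0 thr0.R1=2 thr2.R0=1
thr0.R0=1 thr0.R1=1 thr2.R0=0
thr0.R0=1 thr0.R1=1 thr2.R0=1
thr0.R0=1 thr0.R1=2 thr2.R0=0
thr0.R0=1 thr0.R1=2 thr2.R0=1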